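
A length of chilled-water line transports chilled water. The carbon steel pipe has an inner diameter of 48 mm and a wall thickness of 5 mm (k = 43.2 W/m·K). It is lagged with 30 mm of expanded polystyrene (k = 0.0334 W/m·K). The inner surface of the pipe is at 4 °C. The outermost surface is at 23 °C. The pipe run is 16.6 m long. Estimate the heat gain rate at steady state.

Radial resistances (cylindrical: R_cond = ln(r_o/r_i)/(2πkL), R_conv = 1/(h·2πrL)):
R_carbon steel pipe wall = ln(29/24)/(2π×43.2×16.6) = 4.2×10^-5 K/W
R_expanded polystyrene = ln(59/29)/(2π×0.0334×16.6) = 0.2039 K/W
R_total = 0.2039 K/W
Q = ΔT/R_total = 19/0.2039

Q ≈ 93.2 W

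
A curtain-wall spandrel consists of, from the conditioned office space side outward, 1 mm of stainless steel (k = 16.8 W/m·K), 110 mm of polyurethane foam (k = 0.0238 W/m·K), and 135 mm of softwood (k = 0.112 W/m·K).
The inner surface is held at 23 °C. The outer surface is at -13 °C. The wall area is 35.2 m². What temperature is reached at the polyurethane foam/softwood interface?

T ≈ -5.55 °C

Using the resistance-network approach (series):
R_stainless steel = L/(kA) = 0.001/(16.8×35.2) = 1.691×10^-6 K/W
R_polyurethane foam = L/(kA) = 0.11/(0.0238×35.2) = 0.1313 K/W
R_softwood = L/(kA) = 0.135/(0.112×35.2) = 0.03424 K/W
R_total = 0.1655 K/W;  Q = ΔT/R_total = 36/0.1655 = 217.5 W
T_interface = T_inner − Q·ΣR(inner→interface) = 23 − 217×0.1313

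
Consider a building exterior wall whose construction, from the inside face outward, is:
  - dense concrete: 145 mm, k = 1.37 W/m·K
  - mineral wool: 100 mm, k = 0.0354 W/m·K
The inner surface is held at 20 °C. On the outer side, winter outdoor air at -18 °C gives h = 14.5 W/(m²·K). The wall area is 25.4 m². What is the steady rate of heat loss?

Thermal resistances in series:
R_dense concrete = L/(kA) = 0.145/(1.37×25.4) = 0.004167 K/W
R_mineral wool = L/(kA) = 0.1/(0.0354×25.4) = 0.1112 K/W
R_outer film = 1/(h_o·A) = 1/(14.5×25.4) = 0.002715 K/W
R_total = 0.1181 K/W
Q = ΔT / R_total = 38 / 0.1181

Q ≈ 322 W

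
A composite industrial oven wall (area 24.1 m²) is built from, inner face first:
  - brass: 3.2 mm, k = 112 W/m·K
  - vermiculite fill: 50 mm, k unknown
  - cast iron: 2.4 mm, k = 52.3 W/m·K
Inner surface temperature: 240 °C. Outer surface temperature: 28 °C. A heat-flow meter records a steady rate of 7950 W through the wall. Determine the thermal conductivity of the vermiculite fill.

k ≈ 0.0778 W/(m·K)

Thermal resistances in series:
R_brass = L/(kA) = 0.0032/(112×24.1) = 1.186×10^-6 K/W
R_cast iron = L/(kA) = 0.0024/(52.3×24.1) = 1.904×10^-6 K/W
Sum of known resistances R_other = 3.09×10^-6 K/W
Total R = ΔT/Q = 212/7950 = 0.02667 K/W
R_vermiculite fill = R_total − R_other = 0.02666 K/W
k = L/(R·A) = 0.05/(0.02666×24.1)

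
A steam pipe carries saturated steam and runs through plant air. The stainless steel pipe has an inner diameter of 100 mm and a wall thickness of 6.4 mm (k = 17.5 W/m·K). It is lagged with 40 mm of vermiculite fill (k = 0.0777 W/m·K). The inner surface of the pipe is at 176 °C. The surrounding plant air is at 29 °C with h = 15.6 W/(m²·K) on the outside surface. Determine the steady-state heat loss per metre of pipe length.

q′ ≈ 122 W/m

Cylindrical conduction, so R = ln(r₂/r₁)/(2πkL) per layer, in series:
R_stainless steel pipe wall = ln(56.4/50)/(2π×17.5×1) = 0.001095 K/W
R_vermiculite fill = ln(96.4/56.4)/(2π×0.0777×1) = 1.098 K/W
R_outer film = 1/(h_o·2πr_oL) = 1/(15.6×2π×0.0964×1) = 0.1058 K/W
R_total = 1.205 K/W
Q = ΔT/R_total = 147/1.205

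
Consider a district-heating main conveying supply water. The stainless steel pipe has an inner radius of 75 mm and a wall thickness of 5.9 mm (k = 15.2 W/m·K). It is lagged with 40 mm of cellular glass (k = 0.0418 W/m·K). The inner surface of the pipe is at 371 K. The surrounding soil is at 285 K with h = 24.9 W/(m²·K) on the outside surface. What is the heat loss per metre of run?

q′ ≈ 54.3 W/m

Cylindrical conduction, so R = ln(r₂/r₁)/(2πkL) per layer, in series:
R_stainless steel pipe wall = ln(80.9/75)/(2π×15.2×1) = 7.929×10^-4 K/W
R_cellular glass = ln(120.9/80.9)/(2π×0.0418×1) = 1.53 K/W
R_outer film = 1/(h_o·2πr_oL) = 1/(24.9×2π×0.1209×1) = 0.05287 K/W
R_total = 1.583 K/W
Q = ΔT/R_total = 86/1.583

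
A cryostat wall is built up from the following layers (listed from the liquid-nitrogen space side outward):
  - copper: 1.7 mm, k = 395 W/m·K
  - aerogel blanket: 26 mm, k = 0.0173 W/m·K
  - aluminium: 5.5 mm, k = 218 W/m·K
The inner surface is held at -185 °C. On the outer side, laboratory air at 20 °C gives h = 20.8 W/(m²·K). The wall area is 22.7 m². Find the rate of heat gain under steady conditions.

Model the wall as resistances in series:
R_copper = L/(kA) = 0.0017/(395×22.7) = 1.896×10^-7 K/W
R_aerogel blanket = L/(kA) = 0.026/(0.0173×22.7) = 0.06621 K/W
R_aluminium = L/(kA) = 0.0055/(218×22.7) = 1.111×10^-6 K/W
R_outer film = 1/(h_o·A) = 1/(20.8×22.7) = 0.002118 K/W
R_total = 0.06833 K/W
Q = ΔT / R_total = 205 / 0.06833

Q ≈ 3000 W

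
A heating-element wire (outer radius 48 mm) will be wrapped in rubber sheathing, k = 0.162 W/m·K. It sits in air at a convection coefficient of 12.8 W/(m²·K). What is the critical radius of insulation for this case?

For a cylinder r_cr = k/h = 0.162/12.8
r_cr = 12.7 mm; since the bare radius (48 mm) is above r_cr, any added insulation will reduce heat loss.

r_cr ≈ 12.7 mm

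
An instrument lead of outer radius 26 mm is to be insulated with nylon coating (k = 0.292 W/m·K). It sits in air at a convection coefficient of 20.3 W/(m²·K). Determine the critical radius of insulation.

For a cylinder r_cr = k/h = 0.292/20.3
r_cr = 14.4 mm; since the bare radius (26 mm) is above r_cr, any added insulation will reduce heat loss.

r_cr ≈ 14.4 mm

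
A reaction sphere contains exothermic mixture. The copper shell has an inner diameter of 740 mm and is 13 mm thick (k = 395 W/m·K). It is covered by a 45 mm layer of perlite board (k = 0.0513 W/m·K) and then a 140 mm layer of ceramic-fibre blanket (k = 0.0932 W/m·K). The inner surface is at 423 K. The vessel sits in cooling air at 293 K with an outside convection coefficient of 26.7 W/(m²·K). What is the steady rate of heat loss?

Q ≈ 140 W

Spherical conduction: R = (1/r_in − 1/r_out)/(4πk) per layer; series-sum.
R_copper shell = (1/0.37 − 1/0.383)/(4π×395) = 1.848×10^-5 K/W
R_perlite board = (1/0.383 − 1/0.428)/(4π×0.0513) = 0.4258 K/W
R_ceramic-fibre blanket = (1/0.428 − 1/0.568)/(4π×0.0932) = 0.4917 K/W
R_outer film = 1/(h·4πr_o²) = 1/(26.7×4π×0.568²) = 0.009238 K/W
R_total = 0.9268 K/W
Q = ΔT/R_total = 130/0.9268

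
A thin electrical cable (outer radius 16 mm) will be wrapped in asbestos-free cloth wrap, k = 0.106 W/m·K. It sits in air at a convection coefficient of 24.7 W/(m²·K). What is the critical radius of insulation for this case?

For a cylinder r_cr = k/h = 0.106/24.7
r_cr = 4.29 mm; since the bare radius (16 mm) is above r_cr, any added insulation will reduce heat loss.

r_cr ≈ 4.29 mm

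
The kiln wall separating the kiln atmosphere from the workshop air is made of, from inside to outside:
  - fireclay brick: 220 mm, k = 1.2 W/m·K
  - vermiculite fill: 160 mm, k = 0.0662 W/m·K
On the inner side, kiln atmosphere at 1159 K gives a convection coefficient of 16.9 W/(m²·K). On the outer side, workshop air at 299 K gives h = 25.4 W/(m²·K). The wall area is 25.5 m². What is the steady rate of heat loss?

Using the resistance-network approach (series):
R_inner film = 1/(h_i·A) = 1/(16.9×25.5) = 0.00232 K/W
R_fireclay brick = L/(kA) = 0.22/(1.2×25.5) = 0.00719 K/W
R_vermiculite fill = L/(kA) = 0.16/(0.0662×25.5) = 0.09478 K/W
R_outer film = 1/(h_o·A) = 1/(25.4×25.5) = 0.001544 K/W
R_total = 0.1058 K/W
Q = ΔT / R_total = 860 / 0.1058

Q ≈ 8130 W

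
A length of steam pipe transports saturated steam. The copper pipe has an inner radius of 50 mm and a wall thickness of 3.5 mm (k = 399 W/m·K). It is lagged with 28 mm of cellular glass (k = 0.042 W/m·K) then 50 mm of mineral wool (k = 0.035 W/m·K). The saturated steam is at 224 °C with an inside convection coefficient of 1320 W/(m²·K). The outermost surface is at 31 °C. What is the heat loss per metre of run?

q′ ≈ 51.2 W/m

Cylindrical conduction, so R = ln(r₂/r₁)/(2πkL) per layer, in series:
R_inner film = 1/(h_i·2πr₁L) = 1/(1320×2π×0.05×1) = 0.002411 K/W
R_copper pipe wall = ln(53.5/50)/(2π×399×1) = 2.699×10^-5 K/W
R_cellular glass = ln(81.5/53.5)/(2π×0.042×1) = 1.595 K/W
R_mineral wool = ln(131.5/81.5)/(2π×0.035×1) = 2.175 K/W
R_total = 3.773 K/W
Q = ΔT/R_total = 193/3.773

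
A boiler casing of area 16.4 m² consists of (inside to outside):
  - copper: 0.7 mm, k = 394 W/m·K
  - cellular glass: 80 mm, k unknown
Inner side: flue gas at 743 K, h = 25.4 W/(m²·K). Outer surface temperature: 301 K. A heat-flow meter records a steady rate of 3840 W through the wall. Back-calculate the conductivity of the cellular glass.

k ≈ 0.0433 W/(m·K)

Treating each layer as a thermal resistance in series:
R_inner film = 1/(h_i·A) = 1/(25.4×16.4) = 0.002401 K/W
R_copper = L/(kA) = 0.0007/(394×16.4) = 1.083×10^-7 K/W
Sum of known resistances R_other = 0.002401 K/W
Total R = ΔT/Q = 442/3840 = 0.1151 K/W
R_cellular glass = R_total − R_other = 0.1127 K/W
k = L/(R·A) = 0.08/(0.1127×16.4)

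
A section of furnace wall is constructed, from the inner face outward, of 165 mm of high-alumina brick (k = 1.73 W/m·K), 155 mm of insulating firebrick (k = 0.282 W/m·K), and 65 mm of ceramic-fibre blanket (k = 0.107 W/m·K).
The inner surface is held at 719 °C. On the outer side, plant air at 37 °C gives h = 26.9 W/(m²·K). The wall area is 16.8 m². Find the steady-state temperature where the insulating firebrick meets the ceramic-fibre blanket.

Treating each layer as a thermal resistance in series:
R_high-alumina brick = L/(kA) = 0.165/(1.73×16.8) = 0.005677 K/W
R_insulating firebrick = L/(kA) = 0.155/(0.282×16.8) = 0.03272 K/W
R_ceramic-fibre blanket = L/(kA) = 0.065/(0.107×16.8) = 0.03616 K/W
R_outer film = 1/(h_o·A) = 1/(26.9×16.8) = 0.002213 K/W
R_total = 0.07677 K/W;  Q = ΔT/R_total = 682/0.07677 = 8884 W
T_interface = T_inner − Q·ΣR(inner→interface) = 719 − 8880×0.03839

T ≈ 378 °C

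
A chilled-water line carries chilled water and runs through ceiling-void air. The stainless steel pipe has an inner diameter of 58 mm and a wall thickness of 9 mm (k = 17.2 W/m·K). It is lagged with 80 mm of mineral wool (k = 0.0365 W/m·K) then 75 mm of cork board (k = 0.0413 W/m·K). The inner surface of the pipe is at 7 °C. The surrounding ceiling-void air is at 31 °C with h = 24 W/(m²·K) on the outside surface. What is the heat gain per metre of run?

q′ ≈ 3.49 W/m

Per-layer cylindrical resistances, series-summed:
R_stainless steel pipe wall = ln(38/29)/(2π×17.2×1) = 0.002501 K/W
R_mineral wool = ln(118/38)/(2π×0.0365×1) = 4.941 K/W
R_cork board = ln(193/118)/(2π×0.0413×1) = 1.896 K/W
R_outer film = 1/(h_o·2πr_oL) = 1/(24×2π×0.193×1) = 0.03436 K/W
R_total = 6.874 K/W
Q = ΔT/R_total = 24/6.874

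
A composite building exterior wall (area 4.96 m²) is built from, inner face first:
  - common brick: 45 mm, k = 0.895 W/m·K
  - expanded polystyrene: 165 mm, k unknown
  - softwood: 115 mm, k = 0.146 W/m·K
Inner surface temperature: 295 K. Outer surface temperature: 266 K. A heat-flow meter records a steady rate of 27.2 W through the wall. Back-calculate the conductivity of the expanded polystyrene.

Thermal resistances in series:
R_common brick = L/(kA) = 0.045/(0.895×4.96) = 0.01014 K/W
R_softwood = L/(kA) = 0.115/(0.146×4.96) = 0.1588 K/W
Sum of known resistances R_other = 0.1689 K/W
Total R = ΔT/Q = 29/27.2 = 1.066 K/W
R_expanded polystyrene = R_total − R_other = 0.8972 K/W
k = L/(R·A) = 0.165/(0.8972×4.96)

k ≈ 0.0371 W/(m·K)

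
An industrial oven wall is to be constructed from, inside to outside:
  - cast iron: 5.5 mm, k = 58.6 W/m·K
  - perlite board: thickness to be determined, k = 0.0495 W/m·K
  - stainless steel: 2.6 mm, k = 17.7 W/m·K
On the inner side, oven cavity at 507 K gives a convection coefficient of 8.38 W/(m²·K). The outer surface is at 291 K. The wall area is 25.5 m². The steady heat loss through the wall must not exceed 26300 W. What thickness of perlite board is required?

L ≈ 4.45 mm

Model the wall as resistances in series:
R_inner film = 1/(h_i·A) = 1/(8.38×25.5) = 0.00468 K/W
R_cast iron = L/(kA) = 0.0055/(58.6×25.5) = 3.681×10^-6 K/W
R_stainless steel = L/(kA) = 0.0026/(17.7×25.5) = 5.76×10^-6 K/W
Sum of the known resistances R_other = 0.004689 K/W
Required total resistance R_tot = ΔT/Q_allow = 216/26300 = 0.008213 K/W
R_perlite board = R_tot − R_other = 0.003524 K/W
L = R·k·A = 0.003524×0.0495×25.5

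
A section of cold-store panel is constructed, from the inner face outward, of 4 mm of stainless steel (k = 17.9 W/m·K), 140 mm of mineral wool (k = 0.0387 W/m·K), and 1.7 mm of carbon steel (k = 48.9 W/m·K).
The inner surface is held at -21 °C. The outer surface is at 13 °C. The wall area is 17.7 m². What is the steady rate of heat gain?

Q ≈ 166 W

Treating each layer as a thermal resistance in series:
R_stainless steel = L/(kA) = 0.004/(17.9×17.7) = 1.263×10^-5 K/W
R_mineral wool = L/(kA) = 0.14/(0.0387×17.7) = 0.2044 K/W
R_carbon steel = L/(kA) = 0.0017/(48.9×17.7) = 1.964×10^-6 K/W
R_total = 0.2044 K/W
Q = ΔT / R_total = 34 / 0.2044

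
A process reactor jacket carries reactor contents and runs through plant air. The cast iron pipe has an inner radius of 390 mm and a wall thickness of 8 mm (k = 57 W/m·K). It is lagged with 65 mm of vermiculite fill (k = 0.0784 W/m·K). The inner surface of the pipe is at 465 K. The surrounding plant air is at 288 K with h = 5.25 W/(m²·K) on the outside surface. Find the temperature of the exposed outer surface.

T ≈ 319 K

Radial resistances (cylindrical: R_cond = ln(r_o/r_i)/(2πkL), R_conv = 1/(h·2πrL)):
R_cast iron pipe wall = ln(398/390)/(2π×57×1) = 5.67×10^-5 K/W
R_vermiculite fill = ln(463/398)/(2π×0.0784×1) = 0.3071 K/W
R_outer film = 1/(h_o·2πr_oL) = 1/(5.25×2π×0.463×1) = 0.06548 K/W
R_total = 0.3726 K/W
Q = ΔT/R_total = 177/0.3726
Q = 475 W/m
T_interface = T_inner − Q·ΣR(inner→interface) = 465 − 475×0.3072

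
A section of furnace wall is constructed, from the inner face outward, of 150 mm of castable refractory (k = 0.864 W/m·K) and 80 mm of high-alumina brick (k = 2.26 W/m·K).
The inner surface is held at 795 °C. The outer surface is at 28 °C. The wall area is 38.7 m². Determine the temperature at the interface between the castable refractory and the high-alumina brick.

T ≈ 158 °C

Treating each layer as a thermal resistance in series:
R_castable refractory = L/(kA) = 0.15/(0.864×38.7) = 0.004486 K/W
R_high-alumina brick = L/(kA) = 0.08/(2.26×38.7) = 9.147×10^-4 K/W
R_total = 0.005401 K/W;  Q = ΔT/R_total = 767/0.005401 = 142000 W
T_interface = T_inner − Q·ΣR(inner→interface) = 795 − 142000×0.004486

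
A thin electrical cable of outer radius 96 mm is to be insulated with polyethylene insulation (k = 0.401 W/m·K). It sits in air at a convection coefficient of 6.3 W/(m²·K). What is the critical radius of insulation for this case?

For a cylinder r_cr = k/h = 0.401/6.3
r_cr = 63.7 mm; since the bare radius (96 mm) is above r_cr, any added insulation will reduce heat loss.

r_cr ≈ 63.7 mm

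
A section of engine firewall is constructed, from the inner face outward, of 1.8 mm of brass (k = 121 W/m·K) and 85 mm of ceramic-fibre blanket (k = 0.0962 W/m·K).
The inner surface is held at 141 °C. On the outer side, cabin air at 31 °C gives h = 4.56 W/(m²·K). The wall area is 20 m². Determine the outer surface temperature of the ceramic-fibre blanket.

Treating each layer as a thermal resistance in series:
R_brass = L/(kA) = 0.0018/(121×20) = 7.438×10^-7 K/W
R_ceramic-fibre blanket = L/(kA) = 0.085/(0.0962×20) = 0.04418 K/W
R_outer film = 1/(h_o·A) = 1/(4.56×20) = 0.01096 K/W
R_total = 0.05514 K/W;  Q = ΔT/R_total = 110/0.05514 = 1995 W
T_interface = T_inner − Q·ΣR(inner→interface) = 141 − 1990×0.04418

T ≈ 52.9 °C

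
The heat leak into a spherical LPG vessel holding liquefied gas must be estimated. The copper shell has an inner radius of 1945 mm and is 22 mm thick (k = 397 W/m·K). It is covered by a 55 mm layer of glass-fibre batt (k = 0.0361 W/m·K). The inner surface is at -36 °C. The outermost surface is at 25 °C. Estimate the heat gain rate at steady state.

Q ≈ 2000 W

For a spherical shell R = (1/r₁ − 1/r₂)/(4πk); film R = 1/(h·4πr²). In series:
R_copper shell = (1/1.945 − 1/1.967)/(4π×397) = 1.153×10^-6 K/W
R_glass-fibre batt = (1/1.967 − 1/2.022)/(4π×0.0361) = 0.03048 K/W
R_total = 0.03048 K/W
Q = ΔT/R_total = 61/0.03048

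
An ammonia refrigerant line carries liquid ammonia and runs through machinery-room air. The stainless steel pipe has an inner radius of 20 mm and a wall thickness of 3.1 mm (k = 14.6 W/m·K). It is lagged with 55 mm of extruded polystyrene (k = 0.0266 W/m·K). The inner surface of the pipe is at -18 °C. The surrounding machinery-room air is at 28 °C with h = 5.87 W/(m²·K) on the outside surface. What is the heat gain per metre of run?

q′ ≈ 6.02 W/m

Cylindrical conduction, so R = ln(r₂/r₁)/(2πkL) per layer, in series:
R_stainless steel pipe wall = ln(23.1/20)/(2π×14.6×1) = 0.001571 K/W
R_extruded polystyrene = ln(78.1/23.1)/(2π×0.0266×1) = 7.289 K/W
R_outer film = 1/(h_o·2πr_oL) = 1/(5.87×2π×0.0781×1) = 0.3472 K/W
R_total = 7.637 K/W
Q = ΔT/R_total = 46/7.637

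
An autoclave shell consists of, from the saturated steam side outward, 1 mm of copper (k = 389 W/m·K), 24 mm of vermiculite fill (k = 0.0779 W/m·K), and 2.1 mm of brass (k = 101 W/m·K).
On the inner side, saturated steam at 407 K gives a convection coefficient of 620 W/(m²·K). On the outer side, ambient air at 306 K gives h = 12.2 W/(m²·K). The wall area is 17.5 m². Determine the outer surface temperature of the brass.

Treating each layer as a thermal resistance in series:
R_inner film = 1/(h_i·A) = 1/(620×17.5) = 9.217×10^-5 K/W
R_copper = L/(kA) = 0.001/(389×17.5) = 1.469×10^-7 K/W
R_vermiculite fill = L/(kA) = 0.024/(0.0779×17.5) = 0.0176 K/W
R_brass = L/(kA) = 0.0021/(101×17.5) = 1.188×10^-6 K/W
R_outer film = 1/(h_o·A) = 1/(12.2×17.5) = 0.004684 K/W
R_total = 0.02238 K/W;  Q = ΔT/R_total = 101/0.02238 = 4512 W
T_interface = T_inner − Q·ΣR(inner→interface) = 407 − 4510×0.0177

T ≈ 327 K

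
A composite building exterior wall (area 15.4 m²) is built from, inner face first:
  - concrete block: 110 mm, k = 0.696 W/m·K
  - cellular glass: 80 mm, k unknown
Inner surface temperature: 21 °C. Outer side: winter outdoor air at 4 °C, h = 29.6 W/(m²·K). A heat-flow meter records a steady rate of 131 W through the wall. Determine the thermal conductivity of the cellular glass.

Using the resistance-network approach (series):
R_concrete block = L/(kA) = 0.11/(0.696×15.4) = 0.01026 K/W
R_outer film = 1/(h_o·A) = 1/(29.6×15.4) = 0.002194 K/W
Sum of known resistances R_other = 0.01246 K/W
Total R = ΔT/Q = 17/131 = 0.1298 K/W
R_cellular glass = R_total − R_other = 0.1173 K/W
k = L/(R·A) = 0.08/(0.1173×15.4)

k ≈ 0.0443 W/(m·K)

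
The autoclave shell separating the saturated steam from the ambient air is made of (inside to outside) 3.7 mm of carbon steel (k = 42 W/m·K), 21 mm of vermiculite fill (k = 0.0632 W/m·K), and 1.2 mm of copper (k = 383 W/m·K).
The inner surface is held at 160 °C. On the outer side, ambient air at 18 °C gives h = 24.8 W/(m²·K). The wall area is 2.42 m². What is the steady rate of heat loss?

Q ≈ 922 W

Thermal resistances in series:
R_carbon steel = L/(kA) = 0.0037/(42×2.42) = 3.64×10^-5 K/W
R_vermiculite fill = L/(kA) = 0.021/(0.0632×2.42) = 0.1373 K/W
R_copper = L/(kA) = 0.0012/(383×2.42) = 1.295×10^-6 K/W
R_outer film = 1/(h_o·A) = 1/(24.8×2.42) = 0.01666 K/W
R_total = 0.154 K/W
Q = ΔT / R_total = 142 / 0.154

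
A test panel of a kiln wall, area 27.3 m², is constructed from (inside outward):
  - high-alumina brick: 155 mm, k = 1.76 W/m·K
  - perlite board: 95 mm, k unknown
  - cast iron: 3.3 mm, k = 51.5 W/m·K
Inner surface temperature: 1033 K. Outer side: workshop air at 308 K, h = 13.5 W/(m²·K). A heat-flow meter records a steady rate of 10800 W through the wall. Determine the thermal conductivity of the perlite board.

k ≈ 0.0569 W/(m·K)

Model the wall as resistances in series:
R_high-alumina brick = L/(kA) = 0.155/(1.76×27.3) = 0.003226 K/W
R_cast iron = L/(kA) = 0.0033/(51.5×27.3) = 2.347×10^-6 K/W
R_outer film = 1/(h_o·A) = 1/(13.5×27.3) = 0.002713 K/W
Sum of known resistances R_other = 0.005942 K/W
Total R = ΔT/Q = 725/10800 = 0.06713 K/W
R_perlite board = R_total − R_other = 0.06119 K/W
k = L/(R·A) = 0.095/(0.06119×27.3)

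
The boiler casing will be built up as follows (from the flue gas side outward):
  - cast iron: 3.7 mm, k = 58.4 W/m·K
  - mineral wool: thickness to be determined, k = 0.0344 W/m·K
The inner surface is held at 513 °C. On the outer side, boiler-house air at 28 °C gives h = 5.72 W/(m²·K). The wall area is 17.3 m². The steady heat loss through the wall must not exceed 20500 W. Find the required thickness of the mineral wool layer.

Model the wall as resistances in series:
R_cast iron = L/(kA) = 0.0037/(58.4×17.3) = 3.662×10^-6 K/W
R_outer film = 1/(h_o·A) = 1/(5.72×17.3) = 0.01011 K/W
Sum of the known resistances R_other = 0.01011 K/W
Required total resistance R_tot = ΔT/Q_allow = 485/20500 = 0.02366 K/W
R_mineral wool = R_tot − R_other = 0.01355 K/W
L = R·k·A = 0.01355×0.0344×17.3

L ≈ 8.06 mm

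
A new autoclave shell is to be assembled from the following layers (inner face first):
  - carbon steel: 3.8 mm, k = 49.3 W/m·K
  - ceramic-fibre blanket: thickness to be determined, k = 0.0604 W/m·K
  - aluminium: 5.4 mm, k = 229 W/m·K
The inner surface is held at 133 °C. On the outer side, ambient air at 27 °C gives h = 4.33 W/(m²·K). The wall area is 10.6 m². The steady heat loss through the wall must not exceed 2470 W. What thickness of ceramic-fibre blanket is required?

L ≈ 13.5 mm

Using the resistance-network approach (series):
R_carbon steel = L/(kA) = 0.0038/(49.3×10.6) = 7.272×10^-6 K/W
R_aluminium = L/(kA) = 0.0054/(229×10.6) = 2.225×10^-6 K/W
R_outer film = 1/(h_o·A) = 1/(4.33×10.6) = 0.02179 K/W
Sum of the known resistances R_other = 0.0218 K/W
Required total resistance R_tot = ΔT/Q_allow = 106/2470 = 0.04291 K/W
R_ceramic-fibre blanket = R_tot − R_other = 0.02112 K/W
L = R·k·A = 0.02112×0.0604×10.6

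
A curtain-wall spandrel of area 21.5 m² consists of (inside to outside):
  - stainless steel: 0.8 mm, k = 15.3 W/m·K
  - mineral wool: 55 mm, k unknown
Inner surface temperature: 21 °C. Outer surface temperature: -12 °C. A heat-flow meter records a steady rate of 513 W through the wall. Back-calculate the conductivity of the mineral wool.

Thermal resistances in series:
R_stainless steel = L/(kA) = 0.0008/(15.3×21.5) = 2.432×10^-6 K/W
Sum of known resistances R_other = 2.432×10^-6 K/W
Total R = ΔT/Q = 33/513 = 0.06433 K/W
R_mineral wool = R_total − R_other = 0.06433 K/W
k = L/(R·A) = 0.055/(0.06433×21.5)

k ≈ 0.0398 W/(m·K)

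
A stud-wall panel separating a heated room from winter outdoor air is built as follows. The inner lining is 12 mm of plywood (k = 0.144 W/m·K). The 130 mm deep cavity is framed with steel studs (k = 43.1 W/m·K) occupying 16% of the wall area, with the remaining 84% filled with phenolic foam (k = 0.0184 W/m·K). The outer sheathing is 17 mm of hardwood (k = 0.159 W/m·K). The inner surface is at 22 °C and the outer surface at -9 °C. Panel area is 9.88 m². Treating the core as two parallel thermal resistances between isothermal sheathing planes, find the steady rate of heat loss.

Sheathing layers in series; stud and cavity paths in parallel between them.
R_inner = 0.012/(0.144×9.88) = 0.008435 K/W
R_stud  = 0.13/(43.1×0.16×9.88) = 0.001908 K/W
R_cav   = 0.13/(0.0184×0.84×9.88) = 0.8513 K/W
1/R_core = 1/R_stud + 1/R_cav → R_core = 0.001904 K/W
R_outer = 0.017/(0.159×9.88) = 0.01082 K/W
R_total = 0.02116 K/W
Q = ΔT/R_total = 31/0.02116

Q ≈ 1470 W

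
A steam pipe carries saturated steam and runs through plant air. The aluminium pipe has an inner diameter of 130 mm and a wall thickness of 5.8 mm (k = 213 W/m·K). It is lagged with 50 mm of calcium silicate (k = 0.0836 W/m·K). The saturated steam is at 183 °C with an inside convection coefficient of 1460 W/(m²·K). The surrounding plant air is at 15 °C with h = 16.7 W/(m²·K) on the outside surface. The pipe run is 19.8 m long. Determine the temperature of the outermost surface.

Treating each annulus and film as a series resistance:
R_inner film = 1/(h_i·2πr₁L) = 1/(1460×2π×0.065×19.8) = 8.47×10^-5 K/W
R_aluminium pipe wall = ln(70.8/65)/(2π×213×19.8) = 3.226×10^-6 K/W
R_calcium silicate = ln(120.8/70.8)/(2π×0.0836×19.8) = 0.05137 K/W
R_outer film = 1/(h_o·2πr_oL) = 1/(16.7×2π×0.1208×19.8) = 0.003984 K/W
R_total = 0.05544 K/W
Q = ΔT/R_total = 168/0.05544
Q = 3030 W
T_interface = T_inner − Q·ΣR(inner→interface) = 183 − 3030×0.05146

T ≈ 27.1 °C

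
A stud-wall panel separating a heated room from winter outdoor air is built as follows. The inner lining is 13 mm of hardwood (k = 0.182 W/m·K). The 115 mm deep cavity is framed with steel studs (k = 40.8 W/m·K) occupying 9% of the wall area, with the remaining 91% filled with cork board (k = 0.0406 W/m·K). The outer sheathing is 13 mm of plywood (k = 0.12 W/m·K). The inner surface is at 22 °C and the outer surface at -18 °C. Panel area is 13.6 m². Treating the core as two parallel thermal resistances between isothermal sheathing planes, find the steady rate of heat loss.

Q ≈ 2580 W

Sheathing layers in series; stud and cavity paths in parallel between them.
R_inner = 0.013/(0.182×13.6) = 0.005252 K/W
R_stud  = 0.115/(40.8×0.09×13.6) = 0.002303 K/W
R_cav   = 0.115/(0.0406×0.91×13.6) = 0.2289 K/W
1/R_core = 1/R_stud + 1/R_cav → R_core = 0.00228 K/W
R_outer = 0.013/(0.12×13.6) = 0.007966 K/W
R_total = 0.0155 K/W
Q = ΔT/R_total = 40/0.0155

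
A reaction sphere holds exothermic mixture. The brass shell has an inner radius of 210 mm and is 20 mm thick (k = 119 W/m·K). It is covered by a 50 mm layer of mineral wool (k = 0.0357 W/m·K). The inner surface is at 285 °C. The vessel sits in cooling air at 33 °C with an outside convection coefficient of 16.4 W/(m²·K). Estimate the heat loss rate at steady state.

For a spherical shell R = (1/r₁ − 1/r₂)/(4πk); film R = 1/(h·4πr²). In series:
R_brass shell = (1/0.21 − 1/0.23)/(4π×119) = 2.769×10^-4 K/W
R_mineral wool = (1/0.23 − 1/0.28)/(4π×0.0357) = 1.731 K/W
R_outer film = 1/(h·4πr_o²) = 1/(16.4×4π×0.28²) = 0.06189 K/W
R_total = 1.793 K/W
Q = ΔT/R_total = 252/1.793

Q ≈ 141 W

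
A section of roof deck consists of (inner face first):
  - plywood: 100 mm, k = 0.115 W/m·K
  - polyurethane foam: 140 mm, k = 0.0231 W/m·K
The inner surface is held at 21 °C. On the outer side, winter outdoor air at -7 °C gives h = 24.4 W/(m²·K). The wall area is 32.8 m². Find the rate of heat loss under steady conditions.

Thermal resistances in series:
R_plywood = L/(kA) = 0.1/(0.115×32.8) = 0.02651 K/W
R_polyurethane foam = L/(kA) = 0.14/(0.0231×32.8) = 0.1848 K/W
R_outer film = 1/(h_o·A) = 1/(24.4×32.8) = 0.00125 K/W
R_total = 0.2125 K/W
Q = ΔT / R_total = 28 / 0.2125

Q ≈ 132 W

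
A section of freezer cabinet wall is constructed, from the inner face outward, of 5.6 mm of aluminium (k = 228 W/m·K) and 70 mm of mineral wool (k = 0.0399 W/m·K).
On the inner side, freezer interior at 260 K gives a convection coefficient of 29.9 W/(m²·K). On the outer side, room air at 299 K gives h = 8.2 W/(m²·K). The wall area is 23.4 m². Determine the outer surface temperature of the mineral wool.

Treating each layer as a thermal resistance in series:
R_inner film = 1/(h_i·A) = 1/(29.9×23.4) = 0.001429 K/W
R_aluminium = L/(kA) = 0.0056/(228×23.4) = 1.05×10^-6 K/W
R_mineral wool = L/(kA) = 0.07/(0.0399×23.4) = 0.07497 K/W
R_outer film = 1/(h_o·A) = 1/(8.2×23.4) = 0.005212 K/W
R_total = 0.08162 K/W;  Q = ΔT/R_total = 39/0.08162 = 477.8 W
T_interface = T_inner + Q·ΣR(inner→interface) = 260 + 478×0.0764

T ≈ 297 K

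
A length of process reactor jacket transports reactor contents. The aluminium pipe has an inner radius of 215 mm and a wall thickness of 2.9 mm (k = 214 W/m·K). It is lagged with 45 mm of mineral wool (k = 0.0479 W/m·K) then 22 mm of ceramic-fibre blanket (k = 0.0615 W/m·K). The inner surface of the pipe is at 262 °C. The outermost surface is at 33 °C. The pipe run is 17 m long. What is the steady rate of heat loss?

For a radial system each layer contributes R = ln(r_out/r_in)/(2πkL); films add R = 1/(hA).
R_aluminium pipe wall = ln(217.9/215)/(2π×214×17) = 5.861×10^-7 K/W
R_mineral wool = ln(262.9/217.9)/(2π×0.0479×17) = 0.03669 K/W
R_ceramic-fibre blanket = ln(284.9/262.9)/(2π×0.0615×17) = 0.01223 K/W
R_total = 0.04893 K/W
Q = ΔT/R_total = 229/0.04893

Q ≈ 4680 W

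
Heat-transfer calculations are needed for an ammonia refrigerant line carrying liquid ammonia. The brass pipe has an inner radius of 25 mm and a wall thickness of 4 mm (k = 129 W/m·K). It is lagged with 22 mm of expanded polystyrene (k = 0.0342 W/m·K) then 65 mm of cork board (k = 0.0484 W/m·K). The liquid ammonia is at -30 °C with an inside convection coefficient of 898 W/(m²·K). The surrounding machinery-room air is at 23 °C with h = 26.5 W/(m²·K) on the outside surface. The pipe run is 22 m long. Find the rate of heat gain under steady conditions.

Treating each annulus and film as a series resistance:
R_inner film = 1/(h_i·2πr₁L) = 1/(898×2π×0.025×22) = 3.222×10^-4 K/W
R_brass pipe wall = ln(29/25)/(2π×129×22) = 8.323×10^-6 K/W
R_expanded polystyrene = ln(51/29)/(2π×0.0342×22) = 0.1194 K/W
R_cork board = ln(116/51)/(2π×0.0484×22) = 0.1228 K/W
R_outer film = 1/(h_o·2πr_oL) = 1/(26.5×2π×0.116×22) = 0.002353 K/W
R_total = 0.2449 K/W
Q = ΔT/R_total = 53/0.2449

Q ≈ 216 W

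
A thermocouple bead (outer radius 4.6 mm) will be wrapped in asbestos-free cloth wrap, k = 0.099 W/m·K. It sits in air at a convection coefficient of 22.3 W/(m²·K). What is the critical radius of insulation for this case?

For a sphere r_cr = 2k/h = 2×0.099/22.3
r_cr = 8.88 mm; since the bare radius (4.6 mm) is below r_cr, adding a thin layer of insulation will *increase* heat loss.

r_cr ≈ 8.88 mm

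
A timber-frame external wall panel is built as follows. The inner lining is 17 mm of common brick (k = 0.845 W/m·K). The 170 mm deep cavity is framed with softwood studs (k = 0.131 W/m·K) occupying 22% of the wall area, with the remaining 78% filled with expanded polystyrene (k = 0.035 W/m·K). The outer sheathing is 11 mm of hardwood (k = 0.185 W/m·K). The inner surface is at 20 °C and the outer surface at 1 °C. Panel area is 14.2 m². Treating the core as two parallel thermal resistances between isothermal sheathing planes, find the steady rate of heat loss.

Sheathing layers in series; stud and cavity paths in parallel between them.
R_inner = 0.017/(0.845×14.2) = 0.001417 K/W
R_stud  = 0.17/(0.131×0.22×14.2) = 0.4154 K/W
R_cav   = 0.17/(0.035×0.78×14.2) = 0.4385 K/W
1/R_core = 1/R_stud + 1/R_cav → R_core = 0.2133 K/W
R_outer = 0.011/(0.185×14.2) = 0.004187 K/W
R_total = 0.2189 K/W
Q = ΔT/R_total = 19/0.2189

Q ≈ 86.8 W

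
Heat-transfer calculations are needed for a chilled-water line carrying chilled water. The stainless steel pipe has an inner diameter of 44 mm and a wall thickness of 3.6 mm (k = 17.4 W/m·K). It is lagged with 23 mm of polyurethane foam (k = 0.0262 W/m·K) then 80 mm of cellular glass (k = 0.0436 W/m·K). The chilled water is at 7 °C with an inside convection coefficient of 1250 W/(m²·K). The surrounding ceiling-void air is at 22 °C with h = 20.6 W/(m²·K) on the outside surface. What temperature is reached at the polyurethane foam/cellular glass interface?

T ≈ 14.8 °C

Treating each annulus and film as a series resistance:
R_inner film = 1/(h_i·2πr₁L) = 1/(1250×2π×0.022×1) = 0.005787 K/W
R_stainless steel pipe wall = ln(25.6/22)/(2π×17.4×1) = 0.001386 K/W
R_polyurethane foam = ln(48.6/25.6)/(2π×0.0262×1) = 3.894 K/W
R_cellular glass = ln(128.6/48.6)/(2π×0.0436×1) = 3.552 K/W
R_outer film = 1/(h_o·2πr_oL) = 1/(20.6×2π×0.1286×1) = 0.06008 K/W
R_total = 7.513 K/W
Q = ΔT/R_total = 15/7.513
Q = 2 W/m
T_interface = T_inner + Q·ΣR(inner→interface) = 7 + 2×3.901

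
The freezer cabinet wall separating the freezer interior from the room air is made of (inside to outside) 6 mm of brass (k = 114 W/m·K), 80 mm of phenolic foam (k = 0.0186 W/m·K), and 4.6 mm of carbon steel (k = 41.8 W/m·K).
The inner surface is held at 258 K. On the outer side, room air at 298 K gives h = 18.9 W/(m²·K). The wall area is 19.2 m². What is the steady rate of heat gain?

Q ≈ 176 W

Treating each layer as a thermal resistance in series:
R_brass = L/(kA) = 0.006/(114×19.2) = 2.741×10^-6 K/W
R_phenolic foam = L/(kA) = 0.08/(0.0186×19.2) = 0.224 K/W
R_carbon steel = L/(kA) = 0.0046/(41.8×19.2) = 5.732×10^-6 K/W
R_outer film = 1/(h_o·A) = 1/(18.9×19.2) = 0.002756 K/W
R_total = 0.2268 K/W
Q = ΔT / R_total = 40 / 0.2268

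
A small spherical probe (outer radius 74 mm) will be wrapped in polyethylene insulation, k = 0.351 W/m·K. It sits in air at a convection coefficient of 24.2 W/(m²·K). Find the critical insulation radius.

r_cr ≈ 29 mm

For a sphere r_cr = 2k/h = 2×0.351/24.2
r_cr = 29 mm; since the bare radius (74 mm) is above r_cr, any added insulation will reduce heat loss.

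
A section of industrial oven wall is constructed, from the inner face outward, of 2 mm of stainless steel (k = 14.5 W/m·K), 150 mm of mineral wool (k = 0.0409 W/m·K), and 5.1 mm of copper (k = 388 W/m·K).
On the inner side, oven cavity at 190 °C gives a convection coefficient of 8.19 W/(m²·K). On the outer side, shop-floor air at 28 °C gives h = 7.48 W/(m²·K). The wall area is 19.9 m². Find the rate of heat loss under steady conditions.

Q ≈ 822 W

Series thermal resistances:
R_inner film = 1/(h_i·A) = 1/(8.19×19.9) = 0.006136 K/W
R_stainless steel = L/(kA) = 0.002/(14.5×19.9) = 6.931×10^-6 K/W
R_mineral wool = L/(kA) = 0.15/(0.0409×19.9) = 0.1843 K/W
R_copper = L/(kA) = 0.0051/(388×19.9) = 6.605×10^-7 K/W
R_outer film = 1/(h_o·A) = 1/(7.48×19.9) = 0.006718 K/W
R_total = 0.1972 K/W
Q = ΔT / R_total = 162 / 0.1972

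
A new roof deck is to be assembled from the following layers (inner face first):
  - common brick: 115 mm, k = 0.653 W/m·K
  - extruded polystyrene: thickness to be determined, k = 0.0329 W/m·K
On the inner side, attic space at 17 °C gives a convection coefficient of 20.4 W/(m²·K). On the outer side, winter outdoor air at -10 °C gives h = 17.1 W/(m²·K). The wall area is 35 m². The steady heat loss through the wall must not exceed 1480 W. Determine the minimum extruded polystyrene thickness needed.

L ≈ 11.7 mm

Model the wall as resistances in series:
R_inner film = 1/(h_i·A) = 1/(20.4×35) = 0.001401 K/W
R_common brick = L/(kA) = 0.115/(0.653×35) = 0.005032 K/W
R_outer film = 1/(h_o·A) = 1/(17.1×35) = 0.001671 K/W
Sum of the known resistances R_other = 0.008103 K/W
Required total resistance R_tot = ΔT/Q_allow = 27/1480 = 0.01824 K/W
R_extruded polystyrene = R_tot − R_other = 0.01014 K/W
L = R·k·A = 0.01014×0.0329×35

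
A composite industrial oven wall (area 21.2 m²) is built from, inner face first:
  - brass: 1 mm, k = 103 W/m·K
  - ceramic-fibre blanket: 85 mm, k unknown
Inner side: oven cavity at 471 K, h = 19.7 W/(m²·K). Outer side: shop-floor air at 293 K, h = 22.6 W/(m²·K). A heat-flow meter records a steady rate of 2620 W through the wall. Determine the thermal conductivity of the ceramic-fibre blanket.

Using the resistance-network approach (series):
R_inner film = 1/(h_i·A) = 1/(19.7×21.2) = 0.002394 K/W
R_brass = L/(kA) = 0.001/(103×21.2) = 4.58×10^-7 K/W
R_outer film = 1/(h_o·A) = 1/(22.6×21.2) = 0.002087 K/W
Sum of known resistances R_other = 0.004482 K/W
Total R = ΔT/Q = 178/2620 = 0.06794 K/W
R_ceramic-fibre blanket = R_total − R_other = 0.06346 K/W
k = L/(R·A) = 0.085/(0.06346×21.2)

k ≈ 0.0632 W/(m·K)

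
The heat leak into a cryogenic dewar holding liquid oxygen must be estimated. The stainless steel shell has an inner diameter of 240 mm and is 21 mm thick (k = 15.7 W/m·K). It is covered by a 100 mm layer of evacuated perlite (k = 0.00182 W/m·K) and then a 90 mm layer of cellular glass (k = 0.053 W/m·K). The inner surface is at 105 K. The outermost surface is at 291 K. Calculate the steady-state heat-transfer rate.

Q ≈ 1.43 W

Radial (spherical) resistances in series:
R_stainless steel shell = (1/0.12 − 1/0.141)/(4π×15.7) = 0.006291 K/W
R_evacuated perlite = (1/0.141 − 1/0.241)/(4π×0.00182) = 128.7 K/W
R_cellular glass = (1/0.241 − 1/0.331)/(4π×0.053) = 1.694 K/W
R_total = 130.4 K/W
Q = ΔT/R_total = 186/130.4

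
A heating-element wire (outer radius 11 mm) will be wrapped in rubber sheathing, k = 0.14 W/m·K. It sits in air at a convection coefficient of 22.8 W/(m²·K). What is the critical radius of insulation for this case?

For a cylinder r_cr = k/h = 0.14/22.8
r_cr = 6.14 mm; since the bare radius (11 mm) is above r_cr, any added insulation will reduce heat loss.

r_cr ≈ 6.14 mm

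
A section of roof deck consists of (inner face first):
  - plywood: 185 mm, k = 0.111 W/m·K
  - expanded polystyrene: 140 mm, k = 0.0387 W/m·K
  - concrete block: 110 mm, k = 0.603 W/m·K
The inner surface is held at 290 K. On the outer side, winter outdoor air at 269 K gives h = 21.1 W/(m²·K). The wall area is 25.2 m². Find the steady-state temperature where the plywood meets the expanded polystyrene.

T ≈ 284 K

Series thermal resistances:
R_plywood = L/(kA) = 0.185/(0.111×25.2) = 0.06614 K/W
R_expanded polystyrene = L/(kA) = 0.14/(0.0387×25.2) = 0.1436 K/W
R_concrete block = L/(kA) = 0.11/(0.603×25.2) = 0.007239 K/W
R_outer film = 1/(h_o·A) = 1/(21.1×25.2) = 0.001881 K/W
R_total = 0.2188 K/W;  Q = ΔT/R_total = 21/0.2188 = 95.97 W
T_interface = T_inner − Q·ΣR(inner→interface) = 290 − 96×0.06614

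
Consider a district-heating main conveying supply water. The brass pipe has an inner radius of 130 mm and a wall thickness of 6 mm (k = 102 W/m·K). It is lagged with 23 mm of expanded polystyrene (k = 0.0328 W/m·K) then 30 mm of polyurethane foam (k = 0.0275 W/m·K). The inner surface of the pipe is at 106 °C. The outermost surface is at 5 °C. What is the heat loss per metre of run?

q′ ≈ 57.4 W/m

Per-layer cylindrical resistances, series-summed:
R_brass pipe wall = ln(136/130)/(2π×102×1) = 7.04×10^-5 K/W
R_expanded polystyrene = ln(159/136)/(2π×0.0328×1) = 0.7582 K/W
R_polyurethane foam = ln(189/159)/(2π×0.0275×1) = 1 K/W
R_total = 1.759 K/W
Q = ΔT/R_total = 101/1.759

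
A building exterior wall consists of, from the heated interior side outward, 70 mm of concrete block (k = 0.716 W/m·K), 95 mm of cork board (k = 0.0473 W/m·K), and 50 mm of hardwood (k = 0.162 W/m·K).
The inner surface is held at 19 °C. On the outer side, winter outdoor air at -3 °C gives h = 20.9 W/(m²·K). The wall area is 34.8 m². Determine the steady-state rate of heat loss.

Q ≈ 311 W

Model the wall as resistances in series:
R_concrete block = L/(kA) = 0.07/(0.716×34.8) = 0.002809 K/W
R_cork board = L/(kA) = 0.095/(0.0473×34.8) = 0.05771 K/W
R_hardwood = L/(kA) = 0.05/(0.162×34.8) = 0.008869 K/W
R_outer film = 1/(h_o·A) = 1/(20.9×34.8) = 0.001375 K/W
R_total = 0.07077 K/W
Q = ΔT / R_total = 22 / 0.07077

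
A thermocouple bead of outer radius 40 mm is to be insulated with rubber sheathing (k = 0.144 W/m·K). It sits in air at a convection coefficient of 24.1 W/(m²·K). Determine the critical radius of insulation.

r_cr ≈ 12 mm

For a sphere r_cr = 2k/h = 2×0.144/24.1
r_cr = 12 mm; since the bare radius (40 mm) is above r_cr, any added insulation will reduce heat loss.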